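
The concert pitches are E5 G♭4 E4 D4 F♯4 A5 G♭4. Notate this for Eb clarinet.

The Eb clarinet sounds a minor third above written, so the written part must be a minor third below concert — transpose each note down.
E5 becomes C#5
Gb4 becomes Eb4
E4 becomes C#4
D4 becomes B3
F#4 becomes D#4
A5 becomes F#5
Gb4 becomes Eb4

C#5 Eb4 C#4 B3 D#4 F#5 Eb4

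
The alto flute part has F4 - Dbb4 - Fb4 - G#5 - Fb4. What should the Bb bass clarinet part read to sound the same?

D5 Bbb4 Db5 E#6 Db5

First find concert pitch: the alto flute sounds a perfect fourth below written, so F4 Dbb4 Fb4 G#5 Fb4 sounds C4 Abb3 Cb4 D#5 Cb4.
Then write for Bb bass clarinet: it sounds a major ninth below written, so the part must be a major ninth above concert.
C4 → D5
Abb3 → Bbb4
Cb4 → Db5
D#5 → E#6
Cb4 → Db5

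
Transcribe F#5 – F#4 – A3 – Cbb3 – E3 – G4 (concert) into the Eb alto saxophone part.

D#6 D#5 F#4 Abb3 C#4 E5

Written C4 sounds as Eb3 on the Eb alto saxophone, so concert pitches are written a major sixth up.
F#5 -> D#6
F#4 -> D#5
A3 -> F#4
Cbb3 -> Abb3
E3 -> C#4
G4 -> E5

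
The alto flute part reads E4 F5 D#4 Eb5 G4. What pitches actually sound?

B3 C5 A#3 Bb4 D4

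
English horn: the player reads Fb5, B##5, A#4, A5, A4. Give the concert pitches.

Bbb4 E##5 D#4 D5 D4

The English horn sounds a perfect fifth below written, so transpose each written note down a perfect fifth.
Fb5 → Bbb4
B##5 → E##5
A#4 → D#4
A5 → D5
A4 → D4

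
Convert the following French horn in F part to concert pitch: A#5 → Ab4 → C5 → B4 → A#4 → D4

D#5 Db4 F4 E4 D#4 G3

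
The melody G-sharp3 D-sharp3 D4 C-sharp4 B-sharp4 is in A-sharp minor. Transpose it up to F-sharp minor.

E4 B3 Bb4 A4 G#5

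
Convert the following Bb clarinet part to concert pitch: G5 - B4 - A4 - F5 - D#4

F5 A4 G4 Eb5 C#4

Written C4 on the Bb clarinet sounds as Bb3, a major second lower; apply that shift to every note.
G5 gives F5
B4 gives A4
A4 gives G4
F5 gives Eb5
D#4 gives C#4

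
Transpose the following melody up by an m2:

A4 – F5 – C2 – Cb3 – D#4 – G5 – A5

Bb4 Gb5 Db2 Dbb3 E4 Ab5 Bb5

A4 to Bb4
F5 to Gb5
C2 to Db2
Cb3 to Dbb3
D#4 to E4
G5 to Ab5
A5 to Bb5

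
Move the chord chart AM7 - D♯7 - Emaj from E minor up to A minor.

E minor up to A minor is a perfect fourth; each chord root moves by that interval while the quality stays the same.
AM7: root A up a perfect fourth → D, giving DM7.
D♯7: root D♯ up a perfect fourth → G#, giving G#7.
Emaj: root E up a perfect fourth → A, giving Amaj.

DM7 G#7 Amaj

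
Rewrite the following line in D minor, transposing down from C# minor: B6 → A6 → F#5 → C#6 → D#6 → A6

C6 Bb5 G4 D5 E5 Bb5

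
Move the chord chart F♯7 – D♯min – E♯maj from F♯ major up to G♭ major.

Gb7 Ebmin Fmaj

F♯ major up to G♭ major is a diminished second; each chord root moves by that interval while the quality stays the same.
F♯7: root F♯ up a diminished second → Gb, giving Gb7.
D♯min: root D♯ up a diminished second → Eb, giving Ebmin.
E♯maj: root E♯ up a diminished second → F, giving Fmaj.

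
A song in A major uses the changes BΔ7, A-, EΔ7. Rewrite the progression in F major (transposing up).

GΔ7 F- CΔ7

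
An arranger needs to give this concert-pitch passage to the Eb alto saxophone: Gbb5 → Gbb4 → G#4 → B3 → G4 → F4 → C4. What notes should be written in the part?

Written C4 sounds as Eb3 on the Eb alto saxophone, so concert pitches are written a major sixth up.
Gbb5 -> Ebb6
Gbb4 -> Ebb5
G#4 -> E#5
B3 -> G#4
G4 -> E5
F4 -> D5
C4 -> A4

Ebb6 Ebb5 E#5 G#4 E5 D5 A4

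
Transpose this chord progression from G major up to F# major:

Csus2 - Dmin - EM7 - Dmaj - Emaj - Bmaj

Bsus2 C#min D#M7 C#maj D#maj A#maj

G major up to F# major is a major seventh; each chord root moves by that interval while the quality stays the same.
Csus2: root C up a major seventh → B, giving Bsus2.
Dmin: root D up a major seventh → C#, giving C#min.
EM7: root E up a major seventh → D#, giving D#M7.
Dmaj: root D up a major seventh → C#, giving C#maj.
Emaj: root E up a major seventh → D#, giving D#maj.
Bmaj: root B up a major seventh → A#, giving A#maj.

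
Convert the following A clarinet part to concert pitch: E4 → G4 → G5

The A clarinet sounds a minor third below written, so transpose each written note down a minor third.
E4 gives C#4
G4 gives E4
G5 gives E5

C#4 E4 E5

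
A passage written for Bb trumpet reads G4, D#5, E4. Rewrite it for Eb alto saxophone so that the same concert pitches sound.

D5 A#5 B4

First find concert pitch: the Bb trumpet sounds a major second below written, so G4 D#5 E4 sounds F4 C#5 D4.
Then write for Eb alto saxophone: it sounds a major sixth below written, so the part must be a major sixth above concert.
F4 → D5
C#5 → A#5
D4 → B4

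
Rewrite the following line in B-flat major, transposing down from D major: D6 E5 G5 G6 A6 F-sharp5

Bb5 C5 Eb5 Eb6 F6 D5

From D down to B-flat is a major third; apply that to each pitch.
D6 becomes Bb5
E5 becomes C5
G5 becomes Eb5
G6 becomes Eb6
A6 becomes F6
F#5 becomes D5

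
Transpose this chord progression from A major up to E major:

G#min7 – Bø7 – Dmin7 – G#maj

A major up to E major is a perfect fifth; each chord root moves by that interval while the quality stays the same.
G#min7: root G# up a perfect fifth → D#, giving D#min7.
Bø7: root B up a perfect fifth → F#, giving F#ø7.
Dmin7: root D up a perfect fifth → A, giving Amin7.
G#maj: root G# up a perfect fifth → D#, giving D#maj.

D#min7 F#ø7 Amin7 D#maj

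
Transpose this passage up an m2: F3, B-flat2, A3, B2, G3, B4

Gb3 Cb3 Bb3 C3 Ab3 C5

F3 becomes Gb3
Bb2 becomes Cb3
A3 becomes Bb3
B2 becomes C3
G3 becomes Ab3
B4 becomes C5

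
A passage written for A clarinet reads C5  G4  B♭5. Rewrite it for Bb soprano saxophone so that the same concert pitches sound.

B4 F#4 A5

First find concert pitch: the A clarinet sounds a minor third below written, so C5 G4 B♭5 sounds A4 E4 G5.
Then write for Bb soprano saxophone: it sounds a major second below written, so the part must be a major second above concert.
A4 → B4
E4 → F#4
G5 → A5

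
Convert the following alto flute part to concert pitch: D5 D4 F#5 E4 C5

A4 A3 C#5 B3 G4

Written C4 on the alto flute sounds as G3, a perfect fourth lower; apply that shift to every note.
D5 becomes A4
D4 becomes A3
F#5 becomes C#5
E4 becomes B3
C5 becomes G4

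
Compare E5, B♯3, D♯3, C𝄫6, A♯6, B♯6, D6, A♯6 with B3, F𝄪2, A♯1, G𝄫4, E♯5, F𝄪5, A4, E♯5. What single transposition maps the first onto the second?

Take the first pair: E5 → B3. E to B spans 11 letter names, so the interval is some kind of eleventh.
B3 to E5 is 17 semitones, which makes it a perfect eleventh; the second version is lower, so the direction is down.
Checking another pair — A#6 → E#5 — gives the same interval.

down a perfect eleventh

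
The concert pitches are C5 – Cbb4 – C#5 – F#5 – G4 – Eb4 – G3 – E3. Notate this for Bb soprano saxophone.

D5 Dbb4 D#5 G#5 A4 F4 A3 F#3

Written C4 sounds as Bb3 on the Bb soprano saxophone, so concert pitches are written a major second up.
C5 to D5
Cbb4 to Dbb4
C#5 to D#5
F#5 to G#5
G4 to A4
Eb4 to F4
G3 to A3
E3 to F#3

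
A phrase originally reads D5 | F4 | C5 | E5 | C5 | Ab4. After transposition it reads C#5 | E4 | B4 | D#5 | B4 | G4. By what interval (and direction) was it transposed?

down a minor second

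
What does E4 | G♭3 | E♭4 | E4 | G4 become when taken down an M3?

E4: a third down reaches C, and 4 semitones makes it C4.
A major third down from Gb3 gives Ebb3.
Eb4: a third down reaches C, and 4 semitones makes it Cb4.
A major third down from E4 gives C4.
G4 down a major third is Eb4.

C4 Ebb3 Cb4 C4 Eb4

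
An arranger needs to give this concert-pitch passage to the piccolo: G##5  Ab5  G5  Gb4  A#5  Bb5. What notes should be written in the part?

G##4 Ab4 G4 Gb3 A#4 Bb4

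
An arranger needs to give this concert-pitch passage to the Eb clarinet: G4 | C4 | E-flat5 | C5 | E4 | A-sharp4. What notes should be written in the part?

E4 A3 C5 A4 C#4 F##4

The Eb clarinet sounds a minor third above written, so the written part must be a minor third below concert — transpose each note down.
G4 -> E4
C4 -> A3
Eb5 -> C5
C5 -> A4
E4 -> C#4
A#4 -> F##4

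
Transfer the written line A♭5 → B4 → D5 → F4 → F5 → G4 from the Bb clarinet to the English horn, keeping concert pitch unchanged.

Db6 E5 G5 Bb4 Bb5 C5

First find concert pitch: the Bb clarinet sounds a major second below written, so A♭5 B4 D5 F4 F5 G4 sounds Gb5 A4 C5 Eb4 Eb5 F4.
Then write for English horn: it sounds a perfect fifth below written, so the part must be a perfect fifth above concert.
Gb5 → Db6
A4 → E5
C5 → G5
Eb4 → Bb4
Eb5 → Bb5
F4 → C5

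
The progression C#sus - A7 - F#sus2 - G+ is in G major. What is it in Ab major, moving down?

G major down to Ab major is a major seventh; each chord root moves by that interval while the quality stays the same.
C#sus: root C# down a major seventh → D, giving Dsus.
A7: root A down a major seventh → Bb, giving Bb7.
F#sus2: root F# down a major seventh → G, giving Gsus2.
G+: root G down a major seventh → Ab, giving Ab+.

Dsus Bb7 Gsus2 Ab+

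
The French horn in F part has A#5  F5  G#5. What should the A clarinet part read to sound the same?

First find concert pitch: the French horn in F sounds a perfect fifth below written, so A#5 F5 G#5 sounds D#5 Bb4 C#5.
Then write for A clarinet: it sounds a minor third below written, so the part must be a minor third above concert.
D#5 → F#5
Bb4 → Db5
C#5 → E5

F#5 Db5 E5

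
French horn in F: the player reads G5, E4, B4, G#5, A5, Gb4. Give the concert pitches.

C5 A3 E4 C#5 D5 Cb4

Written C4 on the French horn in F sounds as F3, a perfect fifth lower; apply that shift to every note.
G5 to C5
E4 to A3
B4 to E4
G#5 to C#5
A5 to D5
Gb4 to Cb4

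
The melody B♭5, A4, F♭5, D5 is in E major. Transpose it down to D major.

Ab5 G4 Ebb5 C5

E major to D major down is a major second, so every note moves down by that interval.
Bb5 → Ab5
A4 → G4
Fb5 → Ebb5
D5 → C5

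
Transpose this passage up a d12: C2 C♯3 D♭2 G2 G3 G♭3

Gb3 G4 Abb3 Db4 Db5 Dbb5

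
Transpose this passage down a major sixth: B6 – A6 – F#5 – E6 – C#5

D6 C6 A4 G5 E4

B6 to D6
A6 to C6
F#5 to A4
E6 to G5
C#5 to E4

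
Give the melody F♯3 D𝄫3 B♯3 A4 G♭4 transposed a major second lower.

E3 Cbb3 A#3 G4 Fb4

F#3 -> E3
Dbb3 -> Cbb3
B#3 -> A#3
A4 -> G4
Gb4 -> Fb4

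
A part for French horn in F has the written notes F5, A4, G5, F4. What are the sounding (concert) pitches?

Written C4 on the French horn in F sounds as F3, a perfect fifth lower; apply that shift to every note.
F5 -> Bb4
A4 -> D4
G5 -> C5
F4 -> Bb3

Bb4 D4 C5 Bb3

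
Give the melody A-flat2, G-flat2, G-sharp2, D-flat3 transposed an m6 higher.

Fb3 Ebb3 E3 Bbb3

Ab2 gives Fb3
Gb2 gives Ebb3
G#2 gives E3
Db3 gives Bbb3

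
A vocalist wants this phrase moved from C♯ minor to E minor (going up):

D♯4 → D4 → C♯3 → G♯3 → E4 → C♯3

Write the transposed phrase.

F#4 F4 E3 B3 G4 E3

C♯ minor to E minor up is a minor third, so every note moves up by that interval.
D#4 to F#4
D4 to F4
C#3 to E3
G#3 to B3
E4 to G4
C#3 to E3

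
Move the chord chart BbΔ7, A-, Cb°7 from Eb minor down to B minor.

Eb minor down to B minor is a diminished fourth; each chord root moves by that interval while the quality stays the same.
BbΔ7: root Bb down a diminished fourth → F#, giving F#Δ7.
A-: root A down a diminished fourth → E#, giving E#-.
Cb°7: root Cb down a diminished fourth → G, giving G°7.

F#Δ7 E#- G°7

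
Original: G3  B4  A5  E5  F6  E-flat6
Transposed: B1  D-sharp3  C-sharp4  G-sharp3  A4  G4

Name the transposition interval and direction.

down a minor thirteenth

From G3 to B1 is 13 letter names — a thirteenth of some quality.
B1 to G3 is 20 semitones, which makes it a minor thirteenth; the second version is lower, so the direction is down.
Checking another pair — Eb6 → G4 — gives the same interval.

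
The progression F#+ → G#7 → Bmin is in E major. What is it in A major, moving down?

E major down to A major is a perfect fifth; each chord root moves by that interval while the quality stays the same.
F#+: root F# down a perfect fifth → B, giving B+.
G#7: root G# down a perfect fifth → C#, giving C#7.
Bmin: root B down a perfect fifth → E, giving Emin.

B+ C#7 Emin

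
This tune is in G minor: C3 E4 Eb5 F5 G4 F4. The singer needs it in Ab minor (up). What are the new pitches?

Db3 F4 Fb5 Gb5 Ab4 Gb4

From G up to Ab is a minor second; apply that to each pitch.
C3 to Db3
E4 to F4
Eb5 to Fb5
F5 to Gb5
G4 to Ab4
F4 to Gb4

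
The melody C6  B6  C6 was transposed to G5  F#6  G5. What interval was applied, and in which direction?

down a perfect fourth

From C6 to G5 is 4 letter names — a fourth of some quality.
G5 to C6 is 5 semitones, which makes it a perfect fourth; the second version is lower, so the direction is down.
Checking another pair — C6 → G5 — gives the same interval.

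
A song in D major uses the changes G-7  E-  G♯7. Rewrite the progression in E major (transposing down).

A-7 F#- A#7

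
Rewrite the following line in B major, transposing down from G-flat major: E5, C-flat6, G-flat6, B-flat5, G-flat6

G##4 E5 B5 D#5 B5

From G-flat down to B is a diminished sixth; apply that to each pitch.
E5 to G##4
Cb6 to E5
Gb6 to B5
Bb5 to D#5
Gb6 to B5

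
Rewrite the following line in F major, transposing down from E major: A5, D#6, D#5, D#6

Bb4 E5 E4 E5

From E down to F is a major seventh; apply that to each pitch.
A5 gives Bb4
D#6 gives E5
D#5 gives E4
D#6 gives E5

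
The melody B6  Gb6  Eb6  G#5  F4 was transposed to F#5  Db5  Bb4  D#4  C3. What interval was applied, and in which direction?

Take the first pair: B6 → F#5. B to F spans 11 letter names, so the interval is some kind of eleventh.
F#5 to B6 is 17 semitones, which makes it a perfect eleventh; the second version is lower, so the direction is down.
Checking another pair — F4 → C3 — gives the same interval.

down a perfect eleventh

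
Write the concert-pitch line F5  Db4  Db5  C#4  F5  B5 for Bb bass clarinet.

Written C4 sounds as Bb2 on the Bb bass clarinet, so concert pitches are written a major ninth up.
F5 becomes G6
Db4 becomes Eb5
Db5 becomes Eb6
C#4 becomes D#5
F5 becomes G6
B5 becomes C#7

G6 Eb5 Eb6 D#5 G6 C#7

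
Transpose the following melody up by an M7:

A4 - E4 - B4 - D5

G#5 D#5 A#5 C#6

A4 gives G#5
E4 gives D#5
B4 gives A#5
D5 gives C#6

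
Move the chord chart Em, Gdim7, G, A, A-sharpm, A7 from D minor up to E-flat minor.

Fm Abdim7 Ab Bb Bm Bb7

D minor up to E-flat minor is a minor second; each chord root moves by that interval while the quality stays the same.
Em: root E up a minor second → F, giving Fm.
Gdim7: root G up a minor second → Ab, giving Abdim7.
G: root G up a minor second → Ab, giving Ab.
A: root A up a minor second → Bb, giving Bb.
A-sharpm: root A-sharp up a minor second → B, giving Bm.
A7: root A up a minor second → Bb, giving Bb7.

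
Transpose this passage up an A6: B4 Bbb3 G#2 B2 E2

G##5 G4 E##3 G##3 C##3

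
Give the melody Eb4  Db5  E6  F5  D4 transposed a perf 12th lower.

Ab2 Gb3 A4 Bb3 G2

Eb4 gives Ab2
Db5 gives Gb3
E6 gives A4
F5 gives Bb3
D4 gives G2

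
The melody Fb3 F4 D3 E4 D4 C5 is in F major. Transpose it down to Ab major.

Abb2 Ab3 F2 G3 F3 Eb4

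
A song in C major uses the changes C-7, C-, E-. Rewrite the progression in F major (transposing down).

F-7 F- A-

C major down to F major is a perfect fifth; each chord root moves by that interval while the quality stays the same.
C-7: root C down a perfect fifth → F, giving F-7.
C-: root C down a perfect fifth → F, giving F-.
E-: root E down a perfect fifth → A, giving A-.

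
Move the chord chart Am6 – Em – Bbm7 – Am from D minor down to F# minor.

D minor down to F# minor is a minor sixth; each chord root moves by that interval while the quality stays the same.
Am6: root A down a minor sixth → C#, giving C#m6.
Em: root E down a minor sixth → G#, giving G#m.
Bbm7: root Bb down a minor sixth → D, giving Dm7.
Am: root A down a minor sixth → C#, giving C#m.

C#m6 G#m Dm7 C#m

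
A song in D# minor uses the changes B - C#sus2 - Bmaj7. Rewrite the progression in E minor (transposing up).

C Dsus2 Cmaj7

D# minor up to E minor is a minor second; each chord root moves by that interval while the quality stays the same.
B: root B up a minor second → C, giving C.
C#sus2: root C# up a minor second → D, giving Dsus2.
Bmaj7: root B up a minor second → C, giving Cmaj7.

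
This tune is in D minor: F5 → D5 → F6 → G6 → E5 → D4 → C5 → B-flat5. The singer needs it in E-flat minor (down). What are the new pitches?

From D down to E-flat is a major seventh; apply that to each pitch.
F5 becomes Gb4
D5 becomes Eb4
F6 becomes Gb5
G6 becomes Ab5
E5 becomes F4
D4 becomes Eb3
C5 becomes Db4
Bb5 becomes Cb5

Gb4 Eb4 Gb5 Ab5 F4 Eb3 Db4 Cb5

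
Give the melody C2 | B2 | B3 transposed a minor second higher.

Db2 C3 C4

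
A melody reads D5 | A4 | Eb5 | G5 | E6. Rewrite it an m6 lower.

D5 down a minor sixth is F#4.
A minor sixth down from A4 gives C#4.
A minor sixth down from Eb5 gives G4.
G5: a sixth down reaches B, and 8 semitones makes it B4.
A minor sixth down from E6 gives G#5.

F#4 C#4 G4 B4 G#5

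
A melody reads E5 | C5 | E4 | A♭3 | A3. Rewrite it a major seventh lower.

F4 Db4 F3 Bbb2 Bb2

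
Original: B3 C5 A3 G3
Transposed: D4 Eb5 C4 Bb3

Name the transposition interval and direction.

From B3 to D4 is 3 letter names — a third of some quality.
B3 to D4 is 3 semitones, which makes it a minor third; the second version is higher, so the direction is up.
Checking another pair — G3 → Bb3 — gives the same interval.

up a minor third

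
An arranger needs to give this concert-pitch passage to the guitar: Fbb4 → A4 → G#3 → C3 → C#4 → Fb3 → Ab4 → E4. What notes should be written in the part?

The guitar sounds a perfect octave below written, so the written part must be a perfect octave above concert — transpose each note up.
Fbb4 to Fbb5
A4 to A5
G#3 to G#4
C3 to C4
C#4 to C#5
Fb3 to Fb4
Ab4 to Ab5
E4 to E5

Fbb5 A5 G#4 C4 C#5 Fb4 Ab5 E5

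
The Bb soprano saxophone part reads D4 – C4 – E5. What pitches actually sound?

Written C4 on the Bb soprano saxophone sounds as Bb3, a major second lower; apply that shift to every note.
D4 -> C4
C4 -> Bb3
E5 -> D5

C4 Bb3 D5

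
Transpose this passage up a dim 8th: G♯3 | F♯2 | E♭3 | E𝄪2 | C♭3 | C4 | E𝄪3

G4 F3 Ebb4 E#3 Cbb4 Cb5 E#4

G#3 -> G4
F#2 -> F3
Eb3 -> Ebb4
E##2 -> E#3
Cb3 -> Cbb4
C4 -> Cb5
E##3 -> E#4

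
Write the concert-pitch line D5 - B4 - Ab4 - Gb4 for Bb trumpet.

E5 C#5 Bb4 Ab4

Written C4 sounds as Bb3 on the Bb trumpet, so concert pitches are written a major second up.
D5 to E5
B4 to C#5
Ab4 to Bb4
Gb4 to Ab4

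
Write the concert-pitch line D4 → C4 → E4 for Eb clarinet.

The Eb clarinet sounds a minor third above written, so the written part must be a minor third below concert — transpose each note down.
D4 -> B3
C4 -> A3
E4 -> C#4

B3 A3 C#4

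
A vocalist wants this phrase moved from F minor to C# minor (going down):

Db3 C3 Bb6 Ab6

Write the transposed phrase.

A2 G#2 F#6 E6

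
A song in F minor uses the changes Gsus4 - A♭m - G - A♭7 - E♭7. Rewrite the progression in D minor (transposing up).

Esus4 Fm E F7 C7

F minor up to D minor is a major sixth; each chord root moves by that interval while the quality stays the same.
Gsus4: root G up a major sixth → E, giving Esus4.
A♭m: root A♭ up a major sixth → F, giving Fm.
G: root G up a major sixth → E, giving E.
A♭7: root A♭ up a major sixth → F, giving F7.
E♭7: root E♭ up a major sixth → C, giving C7.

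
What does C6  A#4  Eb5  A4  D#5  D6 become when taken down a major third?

Ab5 F#4 Cb5 F4 B4 Bb5

C6 to Ab5
A#4 to F#4
Eb5 to Cb5
A4 to F4
D#5 to B4
D6 to Bb5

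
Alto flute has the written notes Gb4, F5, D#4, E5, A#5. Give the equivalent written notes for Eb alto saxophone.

Bb4 A5 F##4 G#5 C##6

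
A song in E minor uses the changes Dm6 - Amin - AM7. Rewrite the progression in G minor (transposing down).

E minor down to G minor is a major sixth; each chord root moves by that interval while the quality stays the same.
Dm6: root D down a major sixth → F, giving Fm6.
Amin: root A down a major sixth → C, giving Cmin.
AM7: root A down a major sixth → C, giving CM7.

Fm6 Cmin CM7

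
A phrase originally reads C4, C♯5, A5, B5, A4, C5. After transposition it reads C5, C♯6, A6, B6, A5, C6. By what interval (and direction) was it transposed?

From C4 to C5 is 8 letter names — an octave of some quality.
C4 to C5 is 12 semitones, which makes it a perfect octave; the second version is higher, so the direction is up.
Checking another pair — C5 → C6 — gives the same interval.

up a perfect octave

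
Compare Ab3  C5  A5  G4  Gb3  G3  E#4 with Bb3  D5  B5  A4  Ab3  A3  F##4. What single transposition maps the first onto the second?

up a major second

Take the first pair: Ab3 → Bb3. A to B spans 2 letter names, so the interval is some kind of second.
Ab3 to Bb3 is 2 semitones, which makes it a major second; the second version is higher, so the direction is up.
Checking another pair — E#4 → F##4 — gives the same interval.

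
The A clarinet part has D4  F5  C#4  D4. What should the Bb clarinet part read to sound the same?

C#4 E5 B#3 C#4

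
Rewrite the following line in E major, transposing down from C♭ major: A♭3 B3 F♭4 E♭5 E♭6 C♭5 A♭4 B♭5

C#3 D##3 A3 G#4 G#5 E4 C#4 D#5

From C♭ down to E is a diminished sixth; apply that to each pitch.
Ab3 gives C#3
B3 gives D##3
Fb4 gives A3
Eb5 gives G#4
Eb6 gives G#5
Cb5 gives E4
Ab4 gives C#4
Bb5 gives D#5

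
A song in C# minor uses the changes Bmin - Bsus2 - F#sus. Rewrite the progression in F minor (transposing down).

Ebmin Ebsus2 Bbsus

C# minor down to F minor is an augmented fifth; each chord root moves by that interval while the quality stays the same.
Bmin: root B down an augmented fifth → Eb, giving Ebmin.
Bsus2: root B down an augmented fifth → Eb, giving Ebsus2.
F#sus: root F# down an augmented fifth → Bb, giving Bbsus.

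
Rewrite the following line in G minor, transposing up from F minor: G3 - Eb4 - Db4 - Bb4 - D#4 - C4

F minor to G minor up is a major second, so every note moves up by that interval.
G3 becomes A3
Eb4 becomes F4
Db4 becomes Eb4
Bb4 becomes C5
D#4 becomes E#4
C4 becomes D4

A3 F4 Eb4 C5 E#4 D4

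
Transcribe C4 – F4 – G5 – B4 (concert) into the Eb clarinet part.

Written C4 sounds as Eb4 on the Eb clarinet, so concert pitches are written a minor third down.
C4 → A3
F4 → D4
G5 → E5
B4 → G#4

A3 D4 E5 G#4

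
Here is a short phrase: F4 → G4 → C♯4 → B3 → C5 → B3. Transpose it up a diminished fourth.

F4: a fourth up reaches B, and 4 semitones makes it Bbb4.
G4 up a diminished fourth is Cb5.
C#4 up a diminished fourth is F4.
A diminished fourth up from B3 gives Eb4.
C5: a fourth up reaches F, and 4 semitones makes it Fb5.
B3: a fourth up reaches E, and 4 semitones makes it Eb4.

Bbb4 Cb5 F4 Eb4 Fb5 Eb4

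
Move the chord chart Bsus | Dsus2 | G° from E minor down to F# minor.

E minor down to F# minor is a minor seventh; each chord root moves by that interval while the quality stays the same.
Bsus: root B down a minor seventh → C#, giving C#sus.
Dsus2: root D down a minor seventh → E, giving Esus2.
G°: root G down a minor seventh → A, giving A°.

C#sus Esus2 A°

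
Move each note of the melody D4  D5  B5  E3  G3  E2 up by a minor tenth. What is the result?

F5 F6 D7 G4 Bb4 G3

A minor tenth up from D4 gives F5.
D5 up a minor tenth is F6.
B5: a tenth up reaches D, and 15 semitones makes it D7.
E3 up a minor tenth is G4.
A minor tenth up from G3 gives Bb4.
E2: a tenth up reaches G, and 15 semitones makes it G3.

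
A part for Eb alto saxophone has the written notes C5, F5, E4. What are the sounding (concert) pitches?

Written C4 on the Eb alto saxophone sounds as Eb3, a major sixth lower; apply that shift to every note.
C5 to Eb4
F5 to Ab4
E4 to G3

Eb4 Ab4 G3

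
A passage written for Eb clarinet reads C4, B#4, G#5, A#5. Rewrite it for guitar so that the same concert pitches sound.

First find concert pitch: the Eb clarinet sounds a minor third above written, so C4 B#4 G#5 A#5 sounds Eb4 D#5 B5 C#6.
Then write for guitar: it sounds a perfect octave below written, so the part must be a perfect octave above concert.
Eb4 → Eb5
D#5 → D#6
B5 → B6
C#6 → C#7

Eb5 D#6 B6 C#7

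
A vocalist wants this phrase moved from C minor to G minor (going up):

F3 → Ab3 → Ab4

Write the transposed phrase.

C4 Eb4 Eb5

C minor to G minor up is a perfect fifth, so every note moves up by that interval.
F3 becomes C4
Ab3 becomes Eb4
Ab4 becomes Eb5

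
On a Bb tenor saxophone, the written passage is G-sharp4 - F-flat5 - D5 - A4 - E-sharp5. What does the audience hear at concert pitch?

The Bb tenor saxophone sounds a major ninth below written, so transpose each written note down a major ninth.
G#4 to F#3
Fb5 to Ebb4
D5 to C4
A4 to G3
E#5 to D#4

F#3 Ebb4 C4 G3 D#4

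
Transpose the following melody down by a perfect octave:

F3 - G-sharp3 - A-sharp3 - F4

F2 G#2 A#2 F3

F3 -> F2
G#3 -> G#2
A#3 -> A#2
F4 -> F3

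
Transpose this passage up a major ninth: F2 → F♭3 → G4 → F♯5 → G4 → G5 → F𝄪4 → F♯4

G3 Gb4 A5 G#6 A5 A6 G##5 G#5

F2 up a major ninth is G3.
A major ninth up from Fb3 gives Gb4.
G4: a ninth up reaches A, and 14 semitones makes it A5.
F#5 up a major ninth is G#6.
G4 up a major ninth is A5.
G5 up a major ninth is A6.
F##4 up a major ninth is G##5.
A major ninth up from F#4 gives G#5.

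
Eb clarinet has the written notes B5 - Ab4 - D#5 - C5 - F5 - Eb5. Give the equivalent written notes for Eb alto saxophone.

First find concert pitch: the Eb clarinet sounds a minor third above written, so B5 Ab4 D#5 C5 F5 Eb5 sounds D6 Cb5 F#5 Eb5 Ab5 Gb5.
Then write for Eb alto saxophone: it sounds a major sixth below written, so the part must be a major sixth above concert.
D6 → B6
Cb5 → Ab5
F#5 → D#6
Eb5 → C6
Ab5 → F6
Gb5 → Eb6

B6 Ab5 D#6 C6 F6 Eb6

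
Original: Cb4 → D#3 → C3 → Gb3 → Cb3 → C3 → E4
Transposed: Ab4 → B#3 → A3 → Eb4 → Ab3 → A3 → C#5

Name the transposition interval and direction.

up a major sixth

Take the first pair: Cb4 → Ab4. C to A spans 6 letter names, so the interval is some kind of sixth.
Cb4 to Ab4 is 9 semitones, which makes it a major sixth; the second version is higher, so the direction is up.
Checking another pair — E4 → C#5 — gives the same interval.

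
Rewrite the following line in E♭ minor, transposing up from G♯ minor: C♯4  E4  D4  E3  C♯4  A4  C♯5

From G♯ up to E♭ is a diminished sixth; apply that to each pitch.
C#4 to Ab4
E4 to Cb5
D4 to Bbb4
E3 to Cb4
C#4 to Ab4
A4 to Fb5
C#5 to Ab5

Ab4 Cb5 Bbb4 Cb4 Ab4 Fb5 Ab5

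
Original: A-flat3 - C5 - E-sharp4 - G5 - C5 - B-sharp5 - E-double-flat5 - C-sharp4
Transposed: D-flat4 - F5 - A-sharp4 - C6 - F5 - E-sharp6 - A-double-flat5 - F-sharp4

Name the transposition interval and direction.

up a perfect fourth

Take the first pair: Ab3 → Db4. A to D spans 4 letter names, so the interval is some kind of fourth.
Ab3 to Db4 is 5 semitones, which makes it a perfect fourth; the second version is higher, so the direction is up.
Checking another pair — C#4 → F#4 — gives the same interval.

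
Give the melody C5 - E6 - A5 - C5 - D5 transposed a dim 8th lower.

C5 gives C#4
E6 gives E#5
A5 gives A#4
C5 gives C#4
D5 gives D#4

C#4 E#5 A#4 C#4 D#4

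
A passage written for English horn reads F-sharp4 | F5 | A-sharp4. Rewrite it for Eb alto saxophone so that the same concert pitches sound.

G#4 G5 B#4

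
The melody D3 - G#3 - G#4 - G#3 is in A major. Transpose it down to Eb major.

From A down to Eb is an augmented fourth; apply that to each pitch.
D3 → Ab2
G#3 → D3
G#4 → D4
G#3 → D3

Ab2 D3 D4 D3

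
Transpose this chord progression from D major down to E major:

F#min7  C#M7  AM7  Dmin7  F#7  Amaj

G#min7 D#M7 BM7 Emin7 G#7 Bmaj

D major down to E major is a minor seventh; each chord root moves by that interval while the quality stays the same.
F#min7: root F# down a minor seventh → G#, giving G#min7.
C#M7: root C# down a minor seventh → D#, giving D#M7.
AM7: root A down a minor seventh → B, giving BM7.
Dmin7: root D down a minor seventh → E, giving Emin7.
F#7: root F# down a minor seventh → G#, giving G#7.
Amaj: root A down a minor seventh → B, giving Bmaj.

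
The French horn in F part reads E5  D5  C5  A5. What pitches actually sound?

A4 G4 F4 D5

The French horn in F sounds a perfect fifth below written, so transpose each written note down a perfect fifth.
E5 → A4
D5 → G4
C5 → F4
A5 → D5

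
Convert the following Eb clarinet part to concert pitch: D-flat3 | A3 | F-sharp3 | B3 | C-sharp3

Written C4 on the Eb clarinet sounds as Eb4, a minor third higher; apply that shift to every note.
Db3 gives Fb3
A3 gives C4
F#3 gives A3
B3 gives D4
C#3 gives E3

Fb3 C4 A3 D4 E3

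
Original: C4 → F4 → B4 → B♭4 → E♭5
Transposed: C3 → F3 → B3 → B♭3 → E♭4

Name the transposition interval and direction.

down a perfect octave

Take the first pair: C4 → C3. C to C spans 8 letter names, so the interval is some kind of octave.
C3 to C4 is 12 semitones, which makes it a perfect octave; the second version is lower, so the direction is down.
Checking another pair — Eb5 → Eb4 — gives the same interval.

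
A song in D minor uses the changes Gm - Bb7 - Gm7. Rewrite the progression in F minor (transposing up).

D minor up to F minor is a minor third; each chord root moves by that interval while the quality stays the same.
Gm: root G up a minor third → Bb, giving Bbm.
Bb7: root Bb up a minor third → Db, giving Db7.
Gm7: root G up a minor third → Bb, giving Bbm7.

Bbm Db7 Bbm7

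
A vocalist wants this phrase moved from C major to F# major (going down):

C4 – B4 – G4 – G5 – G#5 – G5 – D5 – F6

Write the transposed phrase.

F#3 E#4 C#4 C#5 C##5 C#5 G#4 B5

C major to F# major down is a diminished fifth, so every note moves down by that interval.
C4 becomes F#3
B4 becomes E#4
G4 becomes C#4
G5 becomes C#5
G#5 becomes C##5
G5 becomes C#5
D5 becomes G#4
F6 becomes B5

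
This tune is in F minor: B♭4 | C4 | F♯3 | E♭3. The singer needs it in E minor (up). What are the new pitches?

A5 B4 E#4 D4

From F up to E is a major seventh; apply that to each pitch.
Bb4 to A5
C4 to B4
F#3 to E#4
Eb3 to D4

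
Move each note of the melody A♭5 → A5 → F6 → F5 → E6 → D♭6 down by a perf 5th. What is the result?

Db5 D5 Bb5 Bb4 A5 Gb5

Ab5 becomes Db5
A5 becomes D5
F6 becomes Bb5
F5 becomes Bb4
E6 becomes A5
Db6 becomes Gb5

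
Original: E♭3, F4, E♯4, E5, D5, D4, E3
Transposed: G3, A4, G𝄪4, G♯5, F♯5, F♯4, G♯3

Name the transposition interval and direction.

up a major third

Take the first pair: Eb3 → G3. E to G spans 3 letter names, so the interval is some kind of third.
Eb3 to G3 is 4 semitones, which makes it a major third; the second version is higher, so the direction is up.
Checking another pair — E3 → G#3 — gives the same interval.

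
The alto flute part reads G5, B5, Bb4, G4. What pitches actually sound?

Written C4 on the alto flute sounds as G3, a perfect fourth lower; apply that shift to every note.
G5 to D5
B5 to F#5
Bb4 to F4
G4 to D4

D5 F#5 F4 D4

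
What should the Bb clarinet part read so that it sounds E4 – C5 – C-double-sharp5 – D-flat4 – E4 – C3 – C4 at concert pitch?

The Bb clarinet sounds a major second below written, so the written part must be a major second above concert — transpose each note up.
E4 gives F#4
C5 gives D5
C##5 gives D##5
Db4 gives Eb4
E4 gives F#4
C3 gives D3
C4 gives D4

F#4 D5 D##5 Eb4 F#4 D3 D4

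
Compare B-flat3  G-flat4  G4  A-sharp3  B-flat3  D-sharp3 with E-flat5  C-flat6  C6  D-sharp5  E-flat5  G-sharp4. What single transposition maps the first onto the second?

up a perfect eleventh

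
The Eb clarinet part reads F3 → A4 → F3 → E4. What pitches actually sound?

Written C4 on the Eb clarinet sounds as Eb4, a minor third higher; apply that shift to every note.
F3 gives Ab3
A4 gives C5
F3 gives Ab3
E4 gives G4

Ab3 C5 Ab3 G4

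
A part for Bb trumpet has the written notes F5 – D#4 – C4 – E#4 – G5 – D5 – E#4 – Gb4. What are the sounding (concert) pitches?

Eb5 C#4 Bb3 D#4 F5 C5 D#4 Fb4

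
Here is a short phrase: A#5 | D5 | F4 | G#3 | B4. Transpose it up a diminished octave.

A6 Db6 Fb5 G4 Bb5

A#5 -> A6
D5 -> Db6
F4 -> Fb5
G#3 -> G4
B4 -> Bb5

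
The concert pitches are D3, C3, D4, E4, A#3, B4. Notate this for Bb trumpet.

E3 D3 E4 F#4 B#3 C#5

The Bb trumpet sounds a major second below written, so the written part must be a major second above concert — transpose each note up.
D3 → E3
C3 → D3
D4 → E4
E4 → F#4
A#3 → B#3
B4 → C#5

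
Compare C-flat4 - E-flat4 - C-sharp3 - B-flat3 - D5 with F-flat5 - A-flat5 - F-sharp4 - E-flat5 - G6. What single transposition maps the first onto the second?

From Cb4 to Fb5 is 11 letter names — an eleventh of some quality.
Cb4 to Fb5 is 17 semitones, which makes it a perfect eleventh; the second version is higher, so the direction is up.
Checking another pair — D5 → G6 — gives the same interval.

up a perfect eleventh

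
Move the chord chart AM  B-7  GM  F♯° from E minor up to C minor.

E minor up to C minor is a minor sixth; each chord root moves by that interval while the quality stays the same.
AM: root A up a minor sixth → F, giving FM.
B-7: root B up a minor sixth → G, giving G-7.
GM: root G up a minor sixth → Eb, giving EbM.
F♯°: root F♯ up a minor sixth → D, giving D°.

FM G-7 EbM D°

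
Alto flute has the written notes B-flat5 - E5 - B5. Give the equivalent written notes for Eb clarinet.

D5 G#4 D#5

First find concert pitch: the alto flute sounds a perfect fourth below written, so B-flat5 E5 B5 sounds F5 B4 F#5.
Then write for Eb clarinet: it sounds a minor third above written, so the part must be a minor third below concert.
F5 → D5
B4 → G#4
F#5 → D#5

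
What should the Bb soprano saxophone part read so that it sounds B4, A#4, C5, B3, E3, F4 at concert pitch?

C#5 B#4 D5 C#4 F#3 G4

Written C4 sounds as Bb3 on the Bb soprano saxophone, so concert pitches are written a major second up.
B4 → C#5
A#4 → B#4
C5 → D5
B3 → C#4
E3 → F#3
F4 → G4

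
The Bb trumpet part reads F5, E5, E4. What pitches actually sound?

Eb5 D5 D4

Written C4 on the Bb trumpet sounds as Bb3, a major second lower; apply that shift to every note.
F5 -> Eb5
E5 -> D5
E4 -> D4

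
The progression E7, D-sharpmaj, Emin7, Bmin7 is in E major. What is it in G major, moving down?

G7 F#maj Gmin7 Dmin7

E major down to G major is a major sixth; each chord root moves by that interval while the quality stays the same.
E7: root E down a major sixth → G, giving G7.
D-sharpmaj: root D-sharp down a major sixth → F#, giving F#maj.
Emin7: root E down a major sixth → G, giving Gmin7.
Bmin7: root B down a major sixth → D, giving Dmin7.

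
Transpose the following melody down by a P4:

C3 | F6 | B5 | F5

A perfect fourth down from C3 gives G2.
A perfect fourth down from F6 gives C6.
B5 down a perfect fourth is F#5.
F5: a fourth down reaches C, and 5 semitones makes it C5.

G2 C6 F#5 C5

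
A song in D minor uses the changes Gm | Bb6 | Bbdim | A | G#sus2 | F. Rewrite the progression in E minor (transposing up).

Am C6 Cdim B A#sus2 G

D minor up to E minor is a major second; each chord root moves by that interval while the quality stays the same.
Gm: root G up a major second → A, giving Am.
Bb6: root Bb up a major second → C, giving C6.
Bbdim: root Bb up a major second → C, giving Cdim.
A: root A up a major second → B, giving B.
G#sus2: root G# up a major second → A#, giving A#sus2.
F: root F up a major second → G, giving G.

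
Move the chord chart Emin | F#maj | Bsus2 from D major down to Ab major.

Bbmin Cmaj Fsus2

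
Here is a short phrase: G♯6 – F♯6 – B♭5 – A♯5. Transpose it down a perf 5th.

C#6 B5 Eb5 D#5

G#6 down a perfect fifth is C#6.
F#6: a fifth down reaches B, and 7 semitones makes it B5.
Bb5: a fifth down reaches E, and 7 semitones makes it Eb5.
A#5 down a perfect fifth is D#5.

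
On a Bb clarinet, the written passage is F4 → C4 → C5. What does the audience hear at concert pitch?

Eb4 Bb3 Bb4

The Bb clarinet sounds a major second below written, so transpose each written note down a major second.
F4 to Eb4
C4 to Bb3
C5 to Bb4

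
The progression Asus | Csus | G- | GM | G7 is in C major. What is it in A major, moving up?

C major up to A major is a major sixth; each chord root moves by that interval while the quality stays the same.
Asus: root A up a major sixth → F#, giving F#sus.
Csus: root C up a major sixth → A, giving Asus.
G-: root G up a major sixth → E, giving E-.
GM: root G up a major sixth → E, giving EM.
G7: root G up a major sixth → E, giving E7.

F#sus Asus E- EM E7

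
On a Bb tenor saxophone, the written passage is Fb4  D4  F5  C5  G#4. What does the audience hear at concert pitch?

Ebb3 C3 Eb4 Bb3 F#3

Written C4 on the Bb tenor saxophone sounds as Bb2, a major ninth lower; apply that shift to every note.
Fb4 to Ebb3
D4 to C3
F5 to Eb4
C5 to Bb3
G#4 to F#3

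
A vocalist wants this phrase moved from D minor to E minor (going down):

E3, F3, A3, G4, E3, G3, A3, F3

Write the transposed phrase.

From D down to E is a minor seventh; apply that to each pitch.
E3 becomes F#2
F3 becomes G2
A3 becomes B2
G4 becomes A3
E3 becomes F#2
G3 becomes A2
A3 becomes B2
F3 becomes G2

F#2 G2 B2 A3 F#2 A2 B2 G2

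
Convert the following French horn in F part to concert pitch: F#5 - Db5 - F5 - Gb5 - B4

Written C4 on the French horn in F sounds as F3, a perfect fifth lower; apply that shift to every note.
F#5 → B4
Db5 → Gb4
F5 → Bb4
Gb5 → Cb5
B4 → E4

B4 Gb4 Bb4 Cb5 E4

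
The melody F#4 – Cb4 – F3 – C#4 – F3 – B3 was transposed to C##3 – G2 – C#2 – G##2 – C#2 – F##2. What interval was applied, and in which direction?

down a diminished eleventh

From F#4 to C##3 is 11 letter names — an eleventh of some quality.
C##3 to F#4 is 16 semitones, which makes it a diminished eleventh; the second version is lower, so the direction is down.
Checking another pair — B3 → F##2 — gives the same interval.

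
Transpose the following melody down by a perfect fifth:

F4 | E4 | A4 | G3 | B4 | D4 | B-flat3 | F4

F4: a fifth down reaches B, and 7 semitones makes it Bb3.
A perfect fifth down from E4 gives A3.
A perfect fifth down from A4 gives D4.
A perfect fifth down from G3 gives C3.
B4 down a perfect fifth is E4.
A perfect fifth down from D4 gives G3.
Bb3 down a perfect fifth is Eb3.
F4: a fifth down reaches B, and 7 semitones makes it Bb3.

Bb3 A3 D4 C3 E4 G3 Eb3 Bb3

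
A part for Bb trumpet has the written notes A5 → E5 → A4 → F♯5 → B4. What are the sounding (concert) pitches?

G5 D5 G4 E5 A4

Written C4 on the Bb trumpet sounds as Bb3, a major second lower; apply that shift to every note.
A5 to G5
E5 to D5
A4 to G4
F#5 to E5
B4 to A4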